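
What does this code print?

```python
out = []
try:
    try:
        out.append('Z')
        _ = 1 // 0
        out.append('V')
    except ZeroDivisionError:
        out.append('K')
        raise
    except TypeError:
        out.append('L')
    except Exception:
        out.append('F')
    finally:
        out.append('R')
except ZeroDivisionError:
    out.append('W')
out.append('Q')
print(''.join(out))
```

Execution trace: 'Z' (inner try body) → 'K' (inner except ZeroDivisionError) → 'R' (inner finally) → 'W' (outer except ZeroDivisionError) → 'Q' (after the try/except). Output: ZKRWQ

Answer: ZKRWQ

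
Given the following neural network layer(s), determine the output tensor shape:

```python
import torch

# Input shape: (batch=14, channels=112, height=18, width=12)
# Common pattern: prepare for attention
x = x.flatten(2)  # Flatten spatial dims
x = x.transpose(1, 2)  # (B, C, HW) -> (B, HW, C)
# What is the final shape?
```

Input: (14, 112, 18, 12) -> after flatten(2): (14, 112, 216) -> Output: (14, 216, 112)

Answer: (14, 216, 112)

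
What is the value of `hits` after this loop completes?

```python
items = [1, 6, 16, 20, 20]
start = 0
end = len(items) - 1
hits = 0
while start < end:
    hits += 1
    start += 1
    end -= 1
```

Iterations until pointers meet (list length 5)
`hits` takes the values: 0 → 1 → 2

Answer: 2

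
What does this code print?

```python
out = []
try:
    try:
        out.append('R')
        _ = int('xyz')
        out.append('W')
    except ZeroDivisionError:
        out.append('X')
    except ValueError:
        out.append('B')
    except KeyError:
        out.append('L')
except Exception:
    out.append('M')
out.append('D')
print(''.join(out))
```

Execution trace: 'R' (inner try body) → 'B' (inner except ValueError) → 'D' (after the try/except). Output: RBD

Answer: RBD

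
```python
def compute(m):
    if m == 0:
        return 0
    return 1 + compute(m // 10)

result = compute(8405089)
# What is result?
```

Count of digits of 8405089: 7

Answer: 7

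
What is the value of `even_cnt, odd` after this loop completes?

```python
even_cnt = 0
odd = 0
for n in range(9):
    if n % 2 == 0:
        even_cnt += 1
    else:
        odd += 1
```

Count evens and odds in range(9)
`even_cnt, odd` takes the values: (0, 0) → (1, 0) → (1, 1) → (2, 1) → (2, 2) → (3, 2) → (3, 3) → (4, 3) → (4, 4) → (5, 4)

Answer: 5, 4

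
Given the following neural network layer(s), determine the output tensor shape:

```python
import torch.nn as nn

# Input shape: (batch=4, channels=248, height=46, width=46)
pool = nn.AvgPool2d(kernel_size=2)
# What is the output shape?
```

Input: (4, 248, 46, 46) -> Output: (4, 248, 23, 23)

Answer: (4, 248, 23, 23)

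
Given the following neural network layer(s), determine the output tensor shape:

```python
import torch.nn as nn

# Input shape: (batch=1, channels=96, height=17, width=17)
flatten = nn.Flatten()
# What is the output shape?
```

Input: (1, 96, 17, 17) -> Output: (1, 27744)

Answer: (1, 27744)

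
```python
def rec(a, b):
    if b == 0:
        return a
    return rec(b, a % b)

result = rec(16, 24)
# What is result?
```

rec(16, 24) -> rec(24, 16) -> rec(16, 8) -> rec(8, 0) -> 8

Answer: 8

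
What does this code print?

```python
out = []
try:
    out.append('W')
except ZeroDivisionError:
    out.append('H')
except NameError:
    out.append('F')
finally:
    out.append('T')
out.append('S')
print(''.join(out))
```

Execution trace: 'W' (try body, no exception) → 'T' (finally) → 'S' (after the try/except). Output: WTS

Answer: WTS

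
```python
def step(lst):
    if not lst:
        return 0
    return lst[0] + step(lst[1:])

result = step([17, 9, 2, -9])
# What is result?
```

17 + 9 + 2 + (-9) + 0 = 19

Answer: 19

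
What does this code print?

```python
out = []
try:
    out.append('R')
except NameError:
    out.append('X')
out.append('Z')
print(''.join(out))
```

Execution trace: 'R' (try body, no exception) → 'Z' (after the try/except). Output: RZ

Answer: RZ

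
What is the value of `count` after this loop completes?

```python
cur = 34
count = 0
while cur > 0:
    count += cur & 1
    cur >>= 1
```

Count set bits in 34 (binary: 0b100010)
`count` takes the values: 0 → 1 → 2

Answer: 2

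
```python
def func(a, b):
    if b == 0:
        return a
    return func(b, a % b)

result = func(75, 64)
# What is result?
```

func(75, 64) -> func(64, 11) -> func(11, 9) -> func(9, 2) -> func(2, 1) -> func(1, 0) -> 1

Answer: 1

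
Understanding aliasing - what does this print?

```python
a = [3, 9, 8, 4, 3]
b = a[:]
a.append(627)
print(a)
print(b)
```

Key concept: slice [:] creates copy.
Step by step:
`a = [3, 9, 8, 4, 3]` → a = [3, 9, 8, 4, 3]
`b = a[:]` → b = [3, 9, 8, 4, 3]
`a.append(627)` → a = [3, 9, 8, 4, 3, 627]
`print(a)` → prints [3, 9, 8, 4, 3, 627]
`print(b)` → prints [3, 9, 8, 4, 3]

Answer:
[3, 9, 8, 4, 3, 627]
[3, 9, 8, 4, 3]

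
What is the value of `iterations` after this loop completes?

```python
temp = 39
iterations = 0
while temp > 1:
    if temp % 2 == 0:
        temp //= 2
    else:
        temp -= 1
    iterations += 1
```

Steps to reduce 39 to 1
`iterations` takes the values: 0 → 1 → 2 → 3 → 4 → 5 → 6 → 7 → 8

Answer: 8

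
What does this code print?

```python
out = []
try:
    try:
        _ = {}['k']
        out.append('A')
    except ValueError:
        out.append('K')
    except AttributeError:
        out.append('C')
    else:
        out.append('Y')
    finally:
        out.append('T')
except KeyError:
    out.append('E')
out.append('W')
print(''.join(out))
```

Execution trace: 'T' (finally) → 'E' (outer except KeyError) → 'W' (after the try/except). Output: TEW

Answer: TEW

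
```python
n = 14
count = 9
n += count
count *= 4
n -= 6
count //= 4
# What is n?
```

Trace:
`n = 14` → n = 14
`count = 9` → count = 9
`n += count` → n = 23
`count *= 4` → count = 36
`n -= 6` → n = 17
`count //= 4` → count = 9
So n = 17

Answer: 17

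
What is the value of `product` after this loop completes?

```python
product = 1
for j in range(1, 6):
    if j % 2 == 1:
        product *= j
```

Product of odd numbers 1 to 5
`product` takes the values: 1 → 3 → 15

Answer: 15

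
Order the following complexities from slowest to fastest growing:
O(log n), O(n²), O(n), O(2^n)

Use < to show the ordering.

Ordered by growth rate: O(log n) < O(n) < O(n²) < O(2^n)

Answer: O(log n) < O(n) < O(n²) < O(2^n)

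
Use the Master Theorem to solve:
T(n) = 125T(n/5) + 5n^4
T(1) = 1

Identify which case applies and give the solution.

a=125, b=5, f(n)=5n^4. log_5(125) = 3. Since c=4 > 3 and the regularity condition holds (125(n/5)^4 = (125/5^4)n^4 with 125/5^4 < 1), Case 3 applies: T(n) = Θ(f(n)) = O(n^4).

Answer: O(n^4) - Case 3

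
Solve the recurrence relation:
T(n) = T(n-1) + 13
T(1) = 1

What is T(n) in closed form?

Unrolling: T(n) = T(1) + 13·(n-1) = 1 + 13(n-1) = 13n - 12.

Answer: T(n) = 13n - 12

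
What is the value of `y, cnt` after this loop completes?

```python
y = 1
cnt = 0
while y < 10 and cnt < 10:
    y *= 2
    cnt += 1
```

Double until >= 10 or 10 iterations
`y, cnt` takes the values: (1, 0) → (2, 0) → (2, 1) → (4, 1) → (4, 2) → (8, 2) → (8, 3) → (16, 3) → (16, 4)

Answer: 16, 4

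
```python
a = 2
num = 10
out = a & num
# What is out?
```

Trace:
`a = 2` → a = 2
`num = 10` → num = 10
`out = a & num` → out = 2
So out = 2

Answer: 2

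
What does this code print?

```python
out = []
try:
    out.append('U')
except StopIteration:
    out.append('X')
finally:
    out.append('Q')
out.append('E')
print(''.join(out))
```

Execution trace: 'U' (try body, no exception) → 'Q' (finally) → 'E' (after the try/except). Output: UQE

Answer: UQE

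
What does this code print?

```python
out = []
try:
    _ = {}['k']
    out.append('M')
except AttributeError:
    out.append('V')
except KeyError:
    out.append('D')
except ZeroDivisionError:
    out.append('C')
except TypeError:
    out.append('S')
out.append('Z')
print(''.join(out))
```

Execution trace: 'D' (except KeyError) → 'Z' (after the try/except). Output: DZ

Answer: DZ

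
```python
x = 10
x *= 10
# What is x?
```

Trace:
`x = 10` → x = 10
`x *= 10` → x = 100
So x = 100

Answer: 100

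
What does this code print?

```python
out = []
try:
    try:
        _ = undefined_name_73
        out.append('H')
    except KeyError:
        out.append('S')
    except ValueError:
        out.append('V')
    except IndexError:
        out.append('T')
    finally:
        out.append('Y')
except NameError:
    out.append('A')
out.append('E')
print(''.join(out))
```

Execution trace: 'Y' (finally) → 'A' (outer except NameError) → 'E' (after the try/except). Output: YAE

Answer: YAE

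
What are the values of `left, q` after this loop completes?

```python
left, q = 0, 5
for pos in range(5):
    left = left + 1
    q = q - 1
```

left goes 0→5, q goes 5→0
`left, q` takes the values: (0, 5) → (1, 5) → (1, 4) → (2, 4) → (2, 3) → (3, 3) → (3, 2) → (4, 2) → (4, 1) → (5, 1) → (5, 0)

Answer: 5, 0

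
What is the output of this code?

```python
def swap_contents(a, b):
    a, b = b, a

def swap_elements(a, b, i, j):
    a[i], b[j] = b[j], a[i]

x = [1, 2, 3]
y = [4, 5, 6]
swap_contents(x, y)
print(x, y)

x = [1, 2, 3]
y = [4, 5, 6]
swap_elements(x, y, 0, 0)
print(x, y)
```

Key concept: parameter rebinding vs mutation.
Step by step:
`x = [1, 2, 3]` → x = [1, 2, 3]
`y = [4, 5, 6]` → y = [4, 5, 6]
`swap_contents(x, y)` → no visible change to tracked variables
`print(x, y)` → prints [1, 2, 3] [4, 5, 6]
`x = [1, 2, 3]` → x = [1, 2, 3]
`y = [4, 5, 6]` → y = [4, 5, 6]
`swap_elements(x, y, 0, 0)` → x = [4, 2, 3]; y = [1, 5, 6]
`print(x, y)` → prints [4, 2, 3] [1, 5, 6]

Answer:
[1, 2, 3] [4, 5, 6]
[4, 2, 3] [1, 5, 6]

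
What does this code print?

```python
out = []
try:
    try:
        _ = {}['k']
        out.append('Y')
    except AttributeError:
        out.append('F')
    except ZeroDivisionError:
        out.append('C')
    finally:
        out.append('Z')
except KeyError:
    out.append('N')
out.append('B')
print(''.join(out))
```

Execution trace: 'Z' (inner finally) → 'N' (outer except KeyError) → 'B' (after the try/except). Output: ZNB

Answer: ZNB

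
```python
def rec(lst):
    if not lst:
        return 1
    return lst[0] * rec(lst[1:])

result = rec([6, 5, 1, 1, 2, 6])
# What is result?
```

Product over [6, 5, 1, 1, 2, 6] = 6 * 5 * 1 * 1 * 2 * 6 = 360

Answer: 360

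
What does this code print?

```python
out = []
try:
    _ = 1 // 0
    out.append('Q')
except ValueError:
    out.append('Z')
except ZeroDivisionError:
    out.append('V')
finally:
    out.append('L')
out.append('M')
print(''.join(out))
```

Execution trace: 'V' (except ZeroDivisionError) → 'L' (finally) → 'M' (after the try/except). Output: VLM

Answer: VLM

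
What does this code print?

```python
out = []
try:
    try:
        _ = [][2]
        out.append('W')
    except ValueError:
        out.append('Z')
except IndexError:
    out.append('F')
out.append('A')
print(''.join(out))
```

Execution trace: 'F' (outer except IndexError) → 'A' (after the try/except). Output: FA

Answer: FA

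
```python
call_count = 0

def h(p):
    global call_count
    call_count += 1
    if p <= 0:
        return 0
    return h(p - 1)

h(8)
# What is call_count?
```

Linear recursion stepping by 1: 9 calls from p=8 down to ≤0.

Answer: 9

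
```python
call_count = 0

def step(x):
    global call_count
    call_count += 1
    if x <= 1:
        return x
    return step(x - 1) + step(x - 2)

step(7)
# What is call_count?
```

Calls(x) = 1 + Calls(x-1) + Calls(x-2); Calls(0)=Calls(1)=1. For x=7 this gives 41.

Answer: 41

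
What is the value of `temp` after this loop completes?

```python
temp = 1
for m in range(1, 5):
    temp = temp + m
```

Start at 1, add 1 through 4
`temp` takes the values: 1 → 2 → 4 → 7 → 11

Answer: 11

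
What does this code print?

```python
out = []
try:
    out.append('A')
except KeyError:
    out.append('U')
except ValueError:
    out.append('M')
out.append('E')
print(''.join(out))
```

Execution trace: 'A' (try body, no exception) → 'E' (after the try/except). Output: AE

Answer: AE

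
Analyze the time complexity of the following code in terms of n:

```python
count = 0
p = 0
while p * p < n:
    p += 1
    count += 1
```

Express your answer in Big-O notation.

Each loop level contributes: √n. Multiplying the contributions gives O(√n).

Answer: O(√n)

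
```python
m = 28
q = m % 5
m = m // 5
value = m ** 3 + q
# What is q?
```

Trace:
`m = 28` → m = 28
`q = m % 5` → q = 3
`m = m // 5` → m = 5
`value = m ** 3 + q` → value = 128
So q = 3

Answer: 3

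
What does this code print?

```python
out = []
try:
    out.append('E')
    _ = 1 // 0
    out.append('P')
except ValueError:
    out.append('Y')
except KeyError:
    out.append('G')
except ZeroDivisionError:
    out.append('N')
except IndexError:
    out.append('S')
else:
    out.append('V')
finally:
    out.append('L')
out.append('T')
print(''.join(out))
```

Execution trace: 'E' (try body) → 'N' (except ZeroDivisionError) → 'L' (finally) → 'T' (after the try/except). Output: ENLT

Answer: ENLT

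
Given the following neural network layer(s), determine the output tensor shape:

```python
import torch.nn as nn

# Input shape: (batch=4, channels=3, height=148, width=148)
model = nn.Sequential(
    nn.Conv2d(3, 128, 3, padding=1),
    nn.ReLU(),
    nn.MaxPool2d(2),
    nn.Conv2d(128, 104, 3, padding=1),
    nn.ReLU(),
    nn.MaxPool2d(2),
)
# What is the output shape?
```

Input: (4, 3, 148, 148) -> after first Conv2d: (4, 128, 148, 148) -> after first MaxPool2d: (4, 128, 74, 74) -> after second Conv2d: (4, 104, 74, 74) -> Output: (4, 104, 37, 37)

Answer: (4, 104, 37, 37)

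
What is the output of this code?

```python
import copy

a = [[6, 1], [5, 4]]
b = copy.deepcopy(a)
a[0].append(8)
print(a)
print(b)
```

Key concept: deep copy is fully independent.
Step by step:
`a = [[6, 1], [5, 4]]` → a = [[6, 1], [5, 4]]
`b = copy.deepcopy(a)` → b = [[6, 1], [5, 4]]
`a[0].append(8)` → a = [[6, 1, 8], [5, 4]]
`print(a)` → prints [[6, 1, 8], [5, 4]]
`print(b)` → prints [[6, 1], [5, 4]]

Answer:
[[6, 1, 8], [5, 4]]
[[6, 1], [5, 4]]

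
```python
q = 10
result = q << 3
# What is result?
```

Trace:
`q = 10` → q = 10
`result = q << 3` → result = 80
So result = 80

Answer: 80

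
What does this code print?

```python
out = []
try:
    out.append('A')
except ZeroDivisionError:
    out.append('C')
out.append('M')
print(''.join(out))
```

Execution trace: 'A' (try body, no exception) → 'M' (after the try/except). Output: AM

Answer: AM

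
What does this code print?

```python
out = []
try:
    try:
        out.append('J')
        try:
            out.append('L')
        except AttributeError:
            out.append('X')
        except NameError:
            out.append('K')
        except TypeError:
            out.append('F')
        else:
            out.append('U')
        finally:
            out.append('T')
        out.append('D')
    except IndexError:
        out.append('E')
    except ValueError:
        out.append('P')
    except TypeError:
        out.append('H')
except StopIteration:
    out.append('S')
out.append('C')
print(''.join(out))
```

Execution trace: 'J' (try body) → 'L' (inner try body, no exception) → 'U' (inner else) → 'T' (inner finally) → 'D' (try body, no exception) → 'C' (after the try/except). Output: JLUTDC

Answer: JLUTDC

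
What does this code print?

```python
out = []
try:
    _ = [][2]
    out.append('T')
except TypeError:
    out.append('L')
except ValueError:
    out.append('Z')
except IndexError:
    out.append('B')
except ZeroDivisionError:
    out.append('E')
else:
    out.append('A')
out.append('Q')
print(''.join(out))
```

Execution trace: 'B' (except IndexError) → 'Q' (after the try/except). Output: BQ

Answer: BQ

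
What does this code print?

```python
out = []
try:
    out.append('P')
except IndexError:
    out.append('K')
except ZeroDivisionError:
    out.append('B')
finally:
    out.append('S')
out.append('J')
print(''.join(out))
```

Execution trace: 'P' (try body, no exception) → 'S' (finally) → 'J' (after the try/except). Output: PSJ

Answer: PSJ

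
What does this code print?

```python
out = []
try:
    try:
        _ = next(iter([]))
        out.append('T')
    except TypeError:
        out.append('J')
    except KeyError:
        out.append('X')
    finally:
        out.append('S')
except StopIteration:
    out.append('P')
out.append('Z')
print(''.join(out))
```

Execution trace: 'S' (finally) → 'P' (outer except StopIteration) → 'Z' (after the try/except). Output: SPZ

Answer: SPZ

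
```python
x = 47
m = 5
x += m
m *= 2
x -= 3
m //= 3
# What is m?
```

Trace:
`x = 47` → x = 47
`m = 5` → m = 5
`x += m` → x = 52
`m *= 2` → m = 10
`x -= 3` → x = 49
`m //= 3` → m = 3
So m = 3

Answer: 3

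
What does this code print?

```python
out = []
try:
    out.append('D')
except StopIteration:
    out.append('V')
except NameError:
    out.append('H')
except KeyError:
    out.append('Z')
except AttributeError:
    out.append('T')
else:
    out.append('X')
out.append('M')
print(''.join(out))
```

Execution trace: 'D' (try body, no exception) → 'X' (else) → 'M' (after the try/except). Output: DXM

Answer: DXM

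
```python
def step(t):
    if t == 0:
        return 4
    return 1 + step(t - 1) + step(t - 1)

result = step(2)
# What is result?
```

step(t) = 1 + 2·step(t-1), step(0)=4. Closed form: (4+1)·2^2 - 1 = 19.

Answer: 19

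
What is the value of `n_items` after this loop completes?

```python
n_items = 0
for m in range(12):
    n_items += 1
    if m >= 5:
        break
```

Loop breaks when m reaches 5, n_items is 6
`n_items` takes the values: 0 → 1 → 2 → 3 → 4 → 5 → 6

Answer: 6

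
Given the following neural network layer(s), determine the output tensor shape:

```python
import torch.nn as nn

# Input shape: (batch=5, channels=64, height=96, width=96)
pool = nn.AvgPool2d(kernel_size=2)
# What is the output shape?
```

Input: (5, 64, 96, 96) -> Output: (5, 64, 48, 48)

Answer: (5, 64, 48, 48)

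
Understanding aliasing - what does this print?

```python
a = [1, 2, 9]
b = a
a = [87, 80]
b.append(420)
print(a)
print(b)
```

Key concept: rebinding vs mutation: a is rebound to a new list, b still points at the original.
Step by step:
`a = [1, 2, 9]` → a = [1, 2, 9]
`b = a` → b = [1, 2, 9] (same object as a)
`a = [87, 80]` → a = [87, 80]
`b.append(420)` → b = [1, 2, 9, 420]
`print(a)` → prints [87, 80]
`print(b)` → prints [1, 2, 9, 420]

Answer:
[87, 80]
[1, 2, 9, 420]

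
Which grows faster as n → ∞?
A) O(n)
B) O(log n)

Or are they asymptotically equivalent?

O(n) vs O(log n): Higher order terms dominate.

Answer: A) O(n) grows faster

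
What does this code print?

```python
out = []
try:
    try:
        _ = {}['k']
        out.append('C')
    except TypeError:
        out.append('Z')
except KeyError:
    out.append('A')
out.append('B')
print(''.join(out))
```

Execution trace: 'A' (outer except KeyError) → 'B' (after the try/except). Output: AB

Answer: AB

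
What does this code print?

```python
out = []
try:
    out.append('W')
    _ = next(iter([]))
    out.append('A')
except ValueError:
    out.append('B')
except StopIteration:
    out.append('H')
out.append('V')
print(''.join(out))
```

Execution trace: 'W' (try body) → 'H' (except StopIteration) → 'V' (after the try/except). Output: WHV

Answer: WHV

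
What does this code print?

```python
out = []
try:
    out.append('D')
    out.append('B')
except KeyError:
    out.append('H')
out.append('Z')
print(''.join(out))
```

Execution trace: 'D' (try body) → 'B' (try body, no exception) → 'Z' (after the try/except). Output: DBZ

Answer: DBZ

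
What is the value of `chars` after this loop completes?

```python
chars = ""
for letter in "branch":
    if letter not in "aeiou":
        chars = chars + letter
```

Remove vowels from 'branch'
`chars` takes the values: "" → "b" → "br" → "brn" → "brnc" → "brnch"

Answer: "brnch"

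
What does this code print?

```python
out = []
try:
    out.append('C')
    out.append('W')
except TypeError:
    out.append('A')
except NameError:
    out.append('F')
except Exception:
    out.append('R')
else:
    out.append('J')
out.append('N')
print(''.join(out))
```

Execution trace: 'C' (try body) → 'W' (try body, no exception) → 'J' (else) → 'N' (after the try/except). Output: CWJN

Answer: CWJN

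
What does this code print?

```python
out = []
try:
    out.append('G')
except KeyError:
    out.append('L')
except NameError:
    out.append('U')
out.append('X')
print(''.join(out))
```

Execution trace: 'G' (try body, no exception) → 'X' (after the try/except). Output: GX

Answer: GX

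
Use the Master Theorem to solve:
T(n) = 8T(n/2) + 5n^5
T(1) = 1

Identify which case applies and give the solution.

a=8, b=2, f(n)=5n^5. log_2(8) = 3. Since c=5 > 3 and the regularity condition holds (8(n/2)^5 = (8/2^5)n^5 with 8/2^5 < 1), Case 3 applies: T(n) = Θ(f(n)) = O(n^5).

Answer: O(n^5) - Case 3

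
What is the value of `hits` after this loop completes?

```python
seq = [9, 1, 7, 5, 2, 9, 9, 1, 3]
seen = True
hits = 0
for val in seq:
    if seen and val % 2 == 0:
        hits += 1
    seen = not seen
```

Count even values at even positions
`hits` takes the values: 0 → 1

Answer: 1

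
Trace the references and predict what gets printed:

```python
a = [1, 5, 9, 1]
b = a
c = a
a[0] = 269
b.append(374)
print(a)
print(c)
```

Key concept: multiple aliases.
Step by step:
`a = [1, 5, 9, 1]` → a = [1, 5, 9, 1]
`b = a` → b = [1, 5, 9, 1] (same object as a)
`c = a` → c = [1, 5, 9, 1] (same object as a, b)
`a[0] = 269` → a = [269, 5, 9, 1] (same object as b, c); b = [269, 5, 9, 1] (same object as a, c); c = [269, 5, 9, 1] (same object as a, b)
`b.append(374)` → a = [269, 5, 9, 1, 374] (same object as b, c); b = [269, 5, 9, 1, 374] (same object as a, c); c = [269, 5, 9, 1, 374] (same object as a, b)
`print(a)` → prints [269, 5, 9, 1, 374]
`print(c)` → prints [269, 5, 9, 1, 374]

Answer:
[269, 5, 9, 1, 374]
[269, 5, 9, 1, 374]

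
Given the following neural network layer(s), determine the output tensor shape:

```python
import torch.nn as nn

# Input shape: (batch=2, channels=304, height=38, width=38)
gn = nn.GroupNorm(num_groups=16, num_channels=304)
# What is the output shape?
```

Input: (2, 304, 38, 38) -> Output: (2, 304, 38, 38)

Answer: (2, 304, 38, 38)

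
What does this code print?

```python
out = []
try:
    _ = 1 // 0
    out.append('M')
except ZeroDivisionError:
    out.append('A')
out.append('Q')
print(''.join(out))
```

Execution trace: 'A' (except ZeroDivisionError) → 'Q' (after the try/except). Output: AQ

Answer: AQ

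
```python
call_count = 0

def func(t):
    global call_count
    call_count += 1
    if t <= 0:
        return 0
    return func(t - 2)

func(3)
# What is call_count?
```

Linear recursion stepping by 2: 3 calls from t=3 down to ≤0.

Answer: 3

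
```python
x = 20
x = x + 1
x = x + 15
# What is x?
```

Trace:
`x = 20` → x = 20
`x = x + 1` → x = 21
`x = x + 15` → x = 36
So x = 36

Answer: 36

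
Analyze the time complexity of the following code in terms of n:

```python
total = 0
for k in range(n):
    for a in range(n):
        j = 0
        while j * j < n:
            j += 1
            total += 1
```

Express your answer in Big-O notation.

Each loop level contributes: n × n × √n. Multiplying the contributions gives O(n^2√n).

Answer: O(n^2√n)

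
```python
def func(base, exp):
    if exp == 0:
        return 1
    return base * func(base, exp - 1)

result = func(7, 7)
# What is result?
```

func(7, 7) = 7 * 7 * 7 * 7 * 7 * 7 * 7 = 823543

Answer: 823543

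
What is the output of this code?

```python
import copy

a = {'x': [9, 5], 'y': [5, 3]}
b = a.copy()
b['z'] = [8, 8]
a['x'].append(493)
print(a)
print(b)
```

Key concept: shallow copy of dict with mutable values.
Step by step:
`a = {'x': [9, 5], 'y': [5, 3]}` → a = {'x': [9, 5], 'y': [5, 3]}
`b = a.copy()` → b = {'x': [9, 5], 'y': [5, 3]}
`b['z'] = [8, 8]` → b = {'x': [9, 5], 'y': [5, 3], 'z': [8, 8]}
`a['x'].append(493)` → a = {'x': [9, 5, 493], 'y': [5, 3]}; b = {'x': [9, 5, 493], 'y': [5, 3], 'z': [8, 8]}
`print(a)` → prints {'x': [9, 5, 493], 'y': [5, 3]}
`print(b)` → prints {'x': [9, 5, 493], 'y': [5, 3], 'z': [8, 8]}

Answer:
{'x': [9, 5, 493], 'y': [5, 3]}
{'x': [9, 5, 493], 'y': [5, 3], 'z': [8, 8]}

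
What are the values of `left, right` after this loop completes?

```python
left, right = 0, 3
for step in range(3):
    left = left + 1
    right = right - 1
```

left goes 0→3, right goes 3→0
`left, right` takes the values: (0, 3) → (1, 3) → (1, 2) → (2, 2) → (2, 1) → (3, 1) → (3, 0)

Answer: 3, 0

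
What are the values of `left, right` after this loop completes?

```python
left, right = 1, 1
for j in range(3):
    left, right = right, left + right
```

Fibonacci: after 3 iterations
`left, right` takes the values: (1, 1) → (1, 2) → (2, 3) → (3, 5)

Answer: 3, 5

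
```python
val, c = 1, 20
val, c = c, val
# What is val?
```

Trace:
`val, c = 1, 20` → val = 1; c = 20
`val, c = c, val` → val = 20; c = 1
So val = 20

Answer: 20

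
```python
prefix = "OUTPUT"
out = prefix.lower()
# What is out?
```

Trace:
`prefix = "OUTPUT"` → prefix = 'OUTPUT'
`out = prefix.lower()` → out = 'output'
So out = 'output'

Answer: 'output'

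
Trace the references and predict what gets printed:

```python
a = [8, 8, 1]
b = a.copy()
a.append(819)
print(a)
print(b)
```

Key concept: list.copy() creates independent copy.
Step by step:
`a = [8, 8, 1]` → a = [8, 8, 1]
`b = a.copy()` → b = [8, 8, 1]
`a.append(819)` → a = [8, 8, 1, 819]
`print(a)` → prints [8, 8, 1, 819]
`print(b)` → prints [8, 8, 1]

Answer:
[8, 8, 1, 819]
[8, 8, 1]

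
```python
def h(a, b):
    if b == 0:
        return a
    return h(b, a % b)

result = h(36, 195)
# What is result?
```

h(36, 195) -> h(195, 36) -> h(36, 15) -> h(15, 6) -> h(6, 3) -> h(3, 0) -> 3

Answer: 3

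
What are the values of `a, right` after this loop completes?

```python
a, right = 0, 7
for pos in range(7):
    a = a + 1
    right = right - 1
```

a goes 0→7, right goes 7→0
`a, right` takes the values: (0, 7) → (1, 7) → (1, 6) → (2, 6) → (2, 5) → (3, 5) → (3, 4) → (4, 4) → (4, 3) → (5, 3) → (5, 2) → (6, 2) → (6, 1) → (7, 1) → (7, 0)

Answer: 7, 0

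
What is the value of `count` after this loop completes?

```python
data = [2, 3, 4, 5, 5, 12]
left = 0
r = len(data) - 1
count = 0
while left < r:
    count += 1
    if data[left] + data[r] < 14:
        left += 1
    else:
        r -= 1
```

Steps to find pair summing to 14
`count` takes the values: 0 → 1 → 2 → 3 → 4 → 5

Answer: 5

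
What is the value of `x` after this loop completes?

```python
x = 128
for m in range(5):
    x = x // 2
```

Halve 5 times: 128 // 2^5 = 4
`x` takes the values: 128 → 64 → 32 → 16 → 8 → 4

Answer: 4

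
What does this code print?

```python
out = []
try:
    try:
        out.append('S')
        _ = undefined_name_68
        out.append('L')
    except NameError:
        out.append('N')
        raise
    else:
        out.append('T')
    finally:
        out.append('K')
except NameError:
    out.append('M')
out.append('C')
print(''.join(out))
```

Execution trace: 'S' (inner try body) → 'N' (inner except NameError) → 'K' (inner finally) → 'M' (outer except NameError) → 'C' (after the try/except). Output: SNKMC

Answer: SNKMC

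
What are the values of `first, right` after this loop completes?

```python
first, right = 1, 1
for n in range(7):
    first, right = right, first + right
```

Fibonacci: after 7 iterations
`first, right` takes the values: (1, 1) → (1, 2) → (2, 3) → (3, 5) → (5, 8) → (8, 13) → (13, 21) → (21, 34)

Answer: 21, 34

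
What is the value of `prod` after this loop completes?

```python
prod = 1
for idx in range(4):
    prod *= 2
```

2^4 = 16
`prod` takes the values: 1 → 2 → 4 → 8 → 16

Answer: 16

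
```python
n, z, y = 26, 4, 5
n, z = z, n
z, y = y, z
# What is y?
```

Trace:
`n, z, y = 26, 4, 5` → n = 26; z = 4; y = 5
`n, z = z, n` → n = 4; z = 26
`z, y = y, z` → z = 5; y = 26
So y = 26

Answer: 26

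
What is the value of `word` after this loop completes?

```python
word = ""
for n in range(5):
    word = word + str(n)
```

Concatenate digits 0 to 4
`word` takes the values: "" → "0" → "01" → "012" → "0123" → "01234"

Answer: "01234"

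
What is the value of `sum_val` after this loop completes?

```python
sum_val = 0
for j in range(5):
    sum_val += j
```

Sum of 0 to 4 = 10
`sum_val` takes the values: 0 → 1 → 3 → 6 → 10

Answer: 10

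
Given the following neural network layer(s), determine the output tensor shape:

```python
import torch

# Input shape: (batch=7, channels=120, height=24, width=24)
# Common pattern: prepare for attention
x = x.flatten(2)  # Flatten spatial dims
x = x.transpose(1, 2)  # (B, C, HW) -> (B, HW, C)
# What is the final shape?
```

Input: (7, 120, 24, 24) -> after flatten(2): (7, 120, 576) -> Output: (7, 576, 120)

Answer: (7, 576, 120)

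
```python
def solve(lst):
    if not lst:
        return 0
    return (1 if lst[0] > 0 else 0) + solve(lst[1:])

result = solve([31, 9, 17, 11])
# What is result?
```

Count of positive elements in [31, 9, 17, 11] = 4

Answer: 4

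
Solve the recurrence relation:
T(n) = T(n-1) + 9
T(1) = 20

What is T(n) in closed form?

Unrolling: T(n) = T(1) + 9·(n-1) = 20 + 9(n-1) = 9n + 11.

Answer: T(n) = 9n + 11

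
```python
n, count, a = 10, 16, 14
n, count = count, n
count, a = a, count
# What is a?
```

Trace:
`n, count, a = 10, 16, 14` → n = 10; count = 16; a = 14
`n, count = count, n` → n = 16; count = 10
`count, a = a, count` → count = 14; a = 10
So a = 10

Answer: 10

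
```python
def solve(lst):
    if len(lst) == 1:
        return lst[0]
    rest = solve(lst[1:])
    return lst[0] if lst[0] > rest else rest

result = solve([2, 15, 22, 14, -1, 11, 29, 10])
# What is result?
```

Recursive max over [2, 15, 22, 14, -1, 11, 29, 10] = 29

Answer: 29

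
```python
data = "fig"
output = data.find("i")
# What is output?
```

Trace:
`data = "fig"` → data = 'fig'
`output = data.find("i")` → output = 1
So output = 1

Answer: 1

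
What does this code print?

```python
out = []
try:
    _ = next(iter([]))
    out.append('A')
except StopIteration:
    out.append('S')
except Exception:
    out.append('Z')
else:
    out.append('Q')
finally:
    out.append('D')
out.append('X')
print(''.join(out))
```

Execution trace: 'S' (except StopIteration) → 'D' (finally) → 'X' (after the try/except). Output: SDX

Answer: SDX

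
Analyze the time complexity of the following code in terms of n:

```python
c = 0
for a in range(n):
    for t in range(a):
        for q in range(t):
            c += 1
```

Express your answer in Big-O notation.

Each loop level contributes: n × n × n. Multiplying the contributions gives O(n^3).

Answer: O(n^3)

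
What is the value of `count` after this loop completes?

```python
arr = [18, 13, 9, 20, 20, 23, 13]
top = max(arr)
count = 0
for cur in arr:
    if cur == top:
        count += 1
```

Count of max value 23 in [18, 13, 9, 20, 20, 23, 13]
`count` takes the values: 0 → 1

Answer: 1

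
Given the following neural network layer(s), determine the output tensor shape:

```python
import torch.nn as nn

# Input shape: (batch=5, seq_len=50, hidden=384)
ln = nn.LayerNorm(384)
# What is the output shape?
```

Input: (5, 50, 384) -> Output: (5, 50, 384)

Answer: (5, 50, 384)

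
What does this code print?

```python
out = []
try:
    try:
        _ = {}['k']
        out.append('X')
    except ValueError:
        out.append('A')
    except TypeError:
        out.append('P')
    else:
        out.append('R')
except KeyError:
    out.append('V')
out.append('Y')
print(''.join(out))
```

Execution trace: 'V' (outer except KeyError) → 'Y' (after the try/except). Output: VY

Answer: VY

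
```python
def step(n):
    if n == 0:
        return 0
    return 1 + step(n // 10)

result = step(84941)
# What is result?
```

Count of digits of 84941: 5

Answer: 5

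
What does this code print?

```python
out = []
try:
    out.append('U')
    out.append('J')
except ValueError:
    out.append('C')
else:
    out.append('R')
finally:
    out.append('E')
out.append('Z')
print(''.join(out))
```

Execution trace: 'U' (try body) → 'J' (try body, no exception) → 'R' (else) → 'E' (finally) → 'Z' (after the try/except). Output: UJREZ

Answer: UJREZ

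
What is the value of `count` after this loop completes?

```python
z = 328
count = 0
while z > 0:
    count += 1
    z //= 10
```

Count digits by repeated division by 10
`count` takes the values: 0 → 1 → 2 → 3

Answer: 3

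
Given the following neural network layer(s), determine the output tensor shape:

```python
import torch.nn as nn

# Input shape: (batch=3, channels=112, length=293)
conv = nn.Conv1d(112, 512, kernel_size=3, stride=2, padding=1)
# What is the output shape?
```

Input: (3, 112, 293) -> Output: (3, 512, 147)

Answer: (3, 512, 147)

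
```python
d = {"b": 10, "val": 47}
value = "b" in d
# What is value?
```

Trace:
`d = {"b": 10, "val": 47}` → d = {'b': 10, 'val': 47}
`value = "b" in d` → value = True
So value = True

Answer: True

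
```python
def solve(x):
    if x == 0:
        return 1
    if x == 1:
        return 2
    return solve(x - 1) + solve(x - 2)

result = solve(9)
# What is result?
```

Build up from base cases: solve(0)=1, solve(1)=2, solve(2)=3, solve(3)=5, solve(4)=8, solve(5)=13, solve(6)=21, ..., solve(9)=89

Answer: 89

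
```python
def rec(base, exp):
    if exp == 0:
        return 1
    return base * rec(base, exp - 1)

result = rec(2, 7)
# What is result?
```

rec(2, 7) = 2 * 2 * 2 * 2 * 2 * 2 * 2 = 128

Answer: 128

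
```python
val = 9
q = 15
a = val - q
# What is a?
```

Trace:
`val = 9` → val = 9
`q = 15` → q = 15
`a = val - q` → a = -6
So a = -6

Answer: -6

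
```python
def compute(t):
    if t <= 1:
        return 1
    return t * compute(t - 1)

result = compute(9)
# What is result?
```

compute(9) = 9 * 8 * 7 * 6 * 5 * 4 * 3 * 2 * 1 = 362880

Answer: 362880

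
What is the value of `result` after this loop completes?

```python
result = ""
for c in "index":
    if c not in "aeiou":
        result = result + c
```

Remove vowels from 'index'
`result` takes the values: "" → "n" → "nd" → "ndx"

Answer: "ndx"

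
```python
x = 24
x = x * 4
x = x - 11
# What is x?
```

Trace:
`x = 24` → x = 24
`x = x * 4` → x = 96
`x = x - 11` → x = 85
So x = 85

Answer: 85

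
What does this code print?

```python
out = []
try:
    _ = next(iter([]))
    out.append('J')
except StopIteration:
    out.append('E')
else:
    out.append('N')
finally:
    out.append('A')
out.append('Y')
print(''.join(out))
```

Execution trace: 'E' (except StopIteration) → 'A' (finally) → 'Y' (after the try/except). Output: EAY

Answer: EAY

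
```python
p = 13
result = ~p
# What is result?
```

Trace:
`p = 13` → p = 13
`result = ~p` → result = -14
So result = -14

Answer: -14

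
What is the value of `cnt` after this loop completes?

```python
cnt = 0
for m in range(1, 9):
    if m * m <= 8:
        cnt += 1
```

Count numbers where m² ≤ 8
`cnt` takes the values: 0 → 1 → 2

Answer: 2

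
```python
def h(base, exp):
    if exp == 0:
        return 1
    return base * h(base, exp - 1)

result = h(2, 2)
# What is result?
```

h(2, 2) = 2 * 2 = 4

Answer: 4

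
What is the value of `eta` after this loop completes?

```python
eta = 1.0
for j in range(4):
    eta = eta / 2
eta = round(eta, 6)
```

Halving LR 4 times: 1 / 2^4
`eta` takes the values: 1.0 → 0.5 → 0.25 → 0.125 → 0.0625

Answer: 0.0625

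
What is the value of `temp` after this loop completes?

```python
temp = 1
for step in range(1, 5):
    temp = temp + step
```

Start at 1, add 1 through 4
`temp` takes the values: 1 → 2 → 4 → 7 → 11

Answer: 11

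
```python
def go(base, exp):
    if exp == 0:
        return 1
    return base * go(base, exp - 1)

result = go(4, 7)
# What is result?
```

go(4, 7) = 4 * 4 * 4 * 4 * 4 * 4 * 4 = 16384

Answer: 16384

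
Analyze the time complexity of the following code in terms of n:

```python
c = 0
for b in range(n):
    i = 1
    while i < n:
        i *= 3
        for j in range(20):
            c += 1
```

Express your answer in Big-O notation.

Each loop level contributes: n × log n × 1. Multiplying the contributions gives O(n log n).

Answer: O(n log n)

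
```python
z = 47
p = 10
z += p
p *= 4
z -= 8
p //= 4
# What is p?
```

Trace:
`z = 47` → z = 47
`p = 10` → p = 10
`z += p` → z = 57
`p *= 4` → p = 40
`z -= 8` → z = 49
`p //= 4` → p = 10
So p = 10

Answer: 10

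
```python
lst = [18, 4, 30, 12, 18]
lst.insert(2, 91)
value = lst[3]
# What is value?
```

Trace:
`lst = [18, 4, 30, 12, 18]` → lst = [18, 4, 30, 12, 18]
`lst.insert(2, 91)` → lst = [18, 4, 91, 30, 12, 18]
`value = lst[3]` → value = 30
So value = 30

Answer: 30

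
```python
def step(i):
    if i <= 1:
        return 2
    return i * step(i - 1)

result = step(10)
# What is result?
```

step(10) = 10 * 9 * 8 * 7 * 6 * 5 * 4 * 3 * 2 * 2 = 7257600

Answer: 7257600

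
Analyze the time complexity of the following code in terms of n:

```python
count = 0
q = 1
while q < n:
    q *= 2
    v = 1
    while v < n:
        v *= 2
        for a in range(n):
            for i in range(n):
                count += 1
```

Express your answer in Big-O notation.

Each loop level contributes: log n × log n × n × n. Multiplying the contributions gives O(n^2 log² n).

Answer: O(n^2 log² n)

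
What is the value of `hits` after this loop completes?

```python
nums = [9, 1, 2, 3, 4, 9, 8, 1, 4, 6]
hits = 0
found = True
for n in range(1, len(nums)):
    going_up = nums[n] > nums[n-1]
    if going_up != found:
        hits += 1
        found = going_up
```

Count direction changes in [9, 1, 2, 3, 4, 9, 8, 1, 4, 6]
`hits` takes the values: 0 → 1 → 2 → 3 → 4

Answer: 4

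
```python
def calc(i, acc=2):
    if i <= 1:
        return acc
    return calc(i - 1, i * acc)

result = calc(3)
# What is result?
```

Accumulator trace (n, acc): (3, 2) -> (2, 6) -> (1, 12) -> return 12

Answer: 12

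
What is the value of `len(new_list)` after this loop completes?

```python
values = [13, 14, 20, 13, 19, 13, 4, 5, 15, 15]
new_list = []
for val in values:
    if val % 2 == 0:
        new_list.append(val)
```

Count even numbers in [13, 14, 20, 13, 19, 13, 4, 5, 15, 15]
`new_list` takes the values: [] → [14] → [14, 20] → [14, 20, 4]
So `len(new_list)` = 3

Answer: 3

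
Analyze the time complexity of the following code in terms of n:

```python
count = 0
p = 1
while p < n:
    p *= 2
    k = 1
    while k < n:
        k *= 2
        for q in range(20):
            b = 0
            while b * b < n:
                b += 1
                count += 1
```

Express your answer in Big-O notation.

Each loop level contributes: log n × log n × 1 × √n. Multiplying the contributions gives O(√n log² n).

Answer: O(√n log² n)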